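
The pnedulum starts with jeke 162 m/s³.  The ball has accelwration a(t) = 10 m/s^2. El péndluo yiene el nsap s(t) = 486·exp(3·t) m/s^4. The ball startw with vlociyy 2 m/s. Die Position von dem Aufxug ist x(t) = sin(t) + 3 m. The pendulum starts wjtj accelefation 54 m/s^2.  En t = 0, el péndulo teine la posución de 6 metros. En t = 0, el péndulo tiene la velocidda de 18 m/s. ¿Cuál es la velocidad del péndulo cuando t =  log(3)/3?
Debemos encontrar la integral de nuestra ecuación del snap s(t) = 486·exp(3·t) 3 veces. Tomando ∫s(t)dt y aplicando j(0) = 162, encontramos j(t) = 162·exp(3·t). Tomando ∫j(t)dt y aplicando a(0) = 54, encontramos a(t) = 54·exp(3·t). Tomando ∫a(t)dt y aplicando v(0) = 18, encontramos v(t) = 18·exp(3·t). De la ecuación de la velocidad v(t) = 18·exp(3·t), sustituimos t = log(3)/3 para obtener v = 54.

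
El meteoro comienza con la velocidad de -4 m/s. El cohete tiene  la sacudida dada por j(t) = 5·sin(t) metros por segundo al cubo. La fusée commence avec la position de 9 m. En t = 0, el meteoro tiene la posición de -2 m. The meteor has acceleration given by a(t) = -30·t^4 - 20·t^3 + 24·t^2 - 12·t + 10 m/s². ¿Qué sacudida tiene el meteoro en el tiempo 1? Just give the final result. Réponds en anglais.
The jerk at t = 1 is j = -144.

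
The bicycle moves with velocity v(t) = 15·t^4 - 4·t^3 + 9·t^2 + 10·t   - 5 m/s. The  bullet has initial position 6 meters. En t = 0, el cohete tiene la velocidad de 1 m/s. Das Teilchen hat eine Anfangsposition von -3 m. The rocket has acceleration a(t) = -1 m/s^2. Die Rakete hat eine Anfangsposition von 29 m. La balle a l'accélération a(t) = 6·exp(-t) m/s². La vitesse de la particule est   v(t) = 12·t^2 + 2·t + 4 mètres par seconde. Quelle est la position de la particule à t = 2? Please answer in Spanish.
Partiendo de la velocidad v(t) = 12·t^2 + 2·t + 4, tomamos 1 integral. La integral de la velocidad, con x(0) = -3, da la posición: x(t) = 4·t^3 + t^2 + 4·t - 3. Tenemos la posición x(t) = 4·t^3 + t^2 + 4·t - 3. Sustituyendo t = 2: x(2) = 41.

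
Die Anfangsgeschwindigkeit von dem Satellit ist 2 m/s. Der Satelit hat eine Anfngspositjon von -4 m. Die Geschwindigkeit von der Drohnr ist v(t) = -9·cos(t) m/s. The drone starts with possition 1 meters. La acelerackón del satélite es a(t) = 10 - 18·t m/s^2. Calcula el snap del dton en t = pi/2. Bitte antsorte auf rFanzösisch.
En partant de la vitesse v(t) = -9·cos(t), nous prenons 3 dérivées. En dérivant la vitesse, nous obtenons l'accélération: a(t) = 9·sin(t). En dérivant l'accélération, nous obtenons le jerk: j(t) = 9·cos(t). En dérivant le jerk, nous obtenons le snap: s(t) = -9·sin(t). De l'équation du snap s(t) = -9·sin(t), nous substituons t = pi/2 pour obtenir s = -9.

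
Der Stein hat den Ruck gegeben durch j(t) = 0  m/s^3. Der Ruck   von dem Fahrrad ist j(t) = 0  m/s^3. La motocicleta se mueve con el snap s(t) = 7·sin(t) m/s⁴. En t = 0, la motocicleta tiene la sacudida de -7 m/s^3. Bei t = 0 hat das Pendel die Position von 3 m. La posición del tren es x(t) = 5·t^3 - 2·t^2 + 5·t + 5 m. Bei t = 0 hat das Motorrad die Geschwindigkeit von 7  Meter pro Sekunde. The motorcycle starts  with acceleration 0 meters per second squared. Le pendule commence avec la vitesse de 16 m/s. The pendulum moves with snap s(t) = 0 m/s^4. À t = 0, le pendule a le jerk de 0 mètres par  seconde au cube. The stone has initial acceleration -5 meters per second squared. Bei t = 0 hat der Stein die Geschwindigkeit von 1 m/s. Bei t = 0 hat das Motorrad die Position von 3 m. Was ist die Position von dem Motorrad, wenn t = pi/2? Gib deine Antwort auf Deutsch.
Wir müssen unsere Gleichung für den Snap s(t) = 7·sin(t) 4-mal integrieren. Durch Integration von dem Snap und Verwendung der Anfangsbedingung j(0) = -7, erhalten wir j(t) = -7·cos(t). Mit ∫j(t)dt und Anwendung von a(0) = 0, finden wir a(t) = -7·sin(t). Das Integral von der Beschleunigung, mit v(0) = 7, ergibt die Geschwindigkeit: v(t) = 7·cos(t). Mit ∫v(t)dt und Anwendung von x(0) = 3, finden wir x(t) = 7·sin(t) + 3. Mit x(t) = 7·sin(t) + 3 und Einsetzen von t = pi/2, finden wir x = 10.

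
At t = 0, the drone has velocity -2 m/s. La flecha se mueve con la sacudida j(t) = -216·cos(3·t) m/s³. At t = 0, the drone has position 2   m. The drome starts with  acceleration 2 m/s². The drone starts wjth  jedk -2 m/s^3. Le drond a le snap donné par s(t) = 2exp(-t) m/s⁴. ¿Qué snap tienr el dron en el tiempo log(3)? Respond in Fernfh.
Nous avons le snap s(t) = 2·exp(-t). En substituant t = log(3): s(log(3)) = 2/3.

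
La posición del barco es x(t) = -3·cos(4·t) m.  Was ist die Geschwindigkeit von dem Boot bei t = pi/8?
Wir müssen unsere Gleichung für die Position x(t) = -3·cos(4·t) 1-mal ableiten. Mit d/dt von x(t) finden wir v(t) = 12·sin(4·t). Aus der Gleichung für die Geschwindigkeit v(t) = 12·sin(4·t), setzen wir t = pi/8 ein und erhalten v = 12.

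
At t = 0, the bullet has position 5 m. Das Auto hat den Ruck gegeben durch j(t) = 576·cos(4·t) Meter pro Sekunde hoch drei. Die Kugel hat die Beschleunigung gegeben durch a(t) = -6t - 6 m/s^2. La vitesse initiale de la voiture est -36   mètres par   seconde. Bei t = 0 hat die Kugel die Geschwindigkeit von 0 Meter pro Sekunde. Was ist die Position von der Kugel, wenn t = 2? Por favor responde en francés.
Pour résoudre ceci, nous devons prendre 2 intégrales de notre équation de l'accélération a(t) = -6·t - 6. En prenant ∫a(t)dt et en appliquant v(0) = 0, nous trouvons v(t) = 3·t·(-t - 2). En intégrant la vitesse et en utilisant la condition initiale x(0) = 5, nous obtenons x(t) = -t^3 - 3·t^2 + 5. Nous avons la position x(t) = -t^3 - 3·t^2 + 5. En substituant t = 2: x(2) = -15.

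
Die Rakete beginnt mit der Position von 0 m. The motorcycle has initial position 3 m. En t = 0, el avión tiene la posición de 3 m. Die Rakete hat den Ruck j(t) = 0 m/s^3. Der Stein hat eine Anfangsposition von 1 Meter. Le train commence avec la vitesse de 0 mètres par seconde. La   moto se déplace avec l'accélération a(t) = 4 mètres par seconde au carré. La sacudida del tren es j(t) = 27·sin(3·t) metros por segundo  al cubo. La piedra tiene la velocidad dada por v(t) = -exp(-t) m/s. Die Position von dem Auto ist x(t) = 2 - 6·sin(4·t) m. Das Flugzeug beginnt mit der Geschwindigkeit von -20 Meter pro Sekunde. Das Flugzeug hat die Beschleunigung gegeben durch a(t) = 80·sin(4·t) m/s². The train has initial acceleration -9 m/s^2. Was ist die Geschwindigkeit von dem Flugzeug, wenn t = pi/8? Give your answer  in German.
Wir müssen unsere Gleichung für die Beschleunigung a(t) = 80·sin(4·t) 1-mal integrieren. Mit ∫a(t)dt und Anwendung von v(0) = -20, finden wir v(t) = -20·cos(4·t). Wir haben die Geschwindigkeit v(t) = -20·cos(4·t). Durch Einsetzen von t = pi/8: v(pi/8) = 0.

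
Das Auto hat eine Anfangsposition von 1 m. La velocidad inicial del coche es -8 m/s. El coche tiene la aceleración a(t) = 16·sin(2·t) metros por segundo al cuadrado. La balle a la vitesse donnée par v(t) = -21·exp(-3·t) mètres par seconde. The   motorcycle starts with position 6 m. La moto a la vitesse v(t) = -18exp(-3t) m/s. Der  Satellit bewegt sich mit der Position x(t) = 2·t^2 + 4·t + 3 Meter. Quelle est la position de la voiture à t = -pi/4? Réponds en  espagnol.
Debemos encontrar la antiderivada de nuestra ecuación de la aceleración a(t) = 16·sin(2·t) 2 veces. Tomando ∫a(t)dt y aplicando v(0) = -8, encontramos v(t) = -8·cos(2·t). La antiderivada de la velocidad, con x(0) = 1, da la posición: x(t) = 1 - 4·sin(2·t). Tenemos la posición x(t) = 1 - 4·sin(2·t). Sustituyendo t = -pi/4: x(-pi/4) = 5.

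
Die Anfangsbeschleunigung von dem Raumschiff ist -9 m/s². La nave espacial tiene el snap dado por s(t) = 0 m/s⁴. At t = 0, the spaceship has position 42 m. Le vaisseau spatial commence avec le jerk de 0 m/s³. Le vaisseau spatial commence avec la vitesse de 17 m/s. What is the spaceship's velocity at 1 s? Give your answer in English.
To solve this, we need to take 3 antiderivatives of our snap equation s(t) = 0. Taking ∫s(t)dt and applying j(0) = 0, we find j(t) = 0. The integral of jerk is acceleration. Using a(0) = -9, we get a(t) = -9. Taking ∫a(t)dt and applying v(0) = 17, we find v(t) = 17 - 9·t. From the given velocity equation v(t) = 17 - 9·t, we substitute t = 1 to get v = 8.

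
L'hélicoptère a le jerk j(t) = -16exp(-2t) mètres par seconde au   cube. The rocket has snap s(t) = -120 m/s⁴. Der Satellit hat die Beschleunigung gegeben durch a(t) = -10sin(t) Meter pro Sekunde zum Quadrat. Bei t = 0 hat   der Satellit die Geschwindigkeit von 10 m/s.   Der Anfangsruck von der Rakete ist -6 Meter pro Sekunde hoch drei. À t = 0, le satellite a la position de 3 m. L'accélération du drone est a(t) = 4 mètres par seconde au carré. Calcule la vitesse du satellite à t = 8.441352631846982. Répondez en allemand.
Um dies zu lösen, müssen wir 1 Stammfunktion unserer Gleichung für die Beschleunigung a(t) = -10·sin(t) finden. Mit ∫a(t)dt und Anwendung von v(0) = 10, finden wir v(t) = 10·cos(t). Aus der Gleichung für die Geschwindigkeit v(t) = 10·cos(t), setzen wir t = 8.441352631846982 ein und erhalten v = -5.54174557930238.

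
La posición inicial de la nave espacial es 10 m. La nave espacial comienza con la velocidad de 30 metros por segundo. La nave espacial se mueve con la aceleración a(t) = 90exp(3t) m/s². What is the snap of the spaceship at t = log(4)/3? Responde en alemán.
Um dies zu lösen, müssen wir 2 Ableitungen unserer Gleichung für die Beschleunigung a(t) = 90·exp(3·t) nehmen. Die Ableitung von der Beschleunigung ergibt den Ruck: j(t) = 270·exp(3·t). Durch Ableiten von dem Ruck erhalten wir den Snap: s(t) = 810·exp(3·t). Mit s(t) = 810·exp(3·t) und Einsetzen von t = log(4)/3, finden wir s = 3240.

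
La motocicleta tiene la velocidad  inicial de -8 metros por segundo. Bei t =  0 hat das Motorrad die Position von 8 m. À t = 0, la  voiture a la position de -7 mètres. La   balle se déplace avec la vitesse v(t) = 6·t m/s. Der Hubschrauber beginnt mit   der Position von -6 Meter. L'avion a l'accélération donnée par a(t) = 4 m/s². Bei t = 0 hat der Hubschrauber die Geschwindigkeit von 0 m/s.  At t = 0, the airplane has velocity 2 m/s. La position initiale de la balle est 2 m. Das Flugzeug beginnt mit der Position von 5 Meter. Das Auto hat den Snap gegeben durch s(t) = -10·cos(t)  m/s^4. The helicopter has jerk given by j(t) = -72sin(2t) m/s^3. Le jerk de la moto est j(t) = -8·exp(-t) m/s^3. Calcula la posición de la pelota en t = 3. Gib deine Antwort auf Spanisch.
Debemos encontrar la antiderivada de nuestra ecuación de la velocidad v(t) = 6·t 1 vez. Integrando la velocidad y usando la condición inicial x(0) = 2, obtenemos x(t) = 3·t^2 + 2. Usando x(t) = 3·t^2 + 2 y sustituyendo t = 3, encontramos x = 29.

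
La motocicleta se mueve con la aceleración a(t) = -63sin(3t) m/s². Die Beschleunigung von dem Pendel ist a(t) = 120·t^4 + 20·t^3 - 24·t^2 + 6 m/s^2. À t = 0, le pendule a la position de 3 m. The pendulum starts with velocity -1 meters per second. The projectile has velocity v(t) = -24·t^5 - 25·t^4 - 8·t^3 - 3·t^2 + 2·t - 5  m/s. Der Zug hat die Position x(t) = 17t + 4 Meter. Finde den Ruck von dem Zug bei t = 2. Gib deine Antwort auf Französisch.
Pour résoudre ceci, nous devons prendre 3 dérivées de notre équation de la position x(t) = 17·t + 4. La dérivée de la position donne la vitesse: v(t) = 17. En prenant d/dt de v(t), nous trouvons a(t) = 0. La dérivée de l'accélération donne le jerk: j(t) = 0. En utilisant j(t) = 0 et en substituant t = 2, nous trouvons j = 0.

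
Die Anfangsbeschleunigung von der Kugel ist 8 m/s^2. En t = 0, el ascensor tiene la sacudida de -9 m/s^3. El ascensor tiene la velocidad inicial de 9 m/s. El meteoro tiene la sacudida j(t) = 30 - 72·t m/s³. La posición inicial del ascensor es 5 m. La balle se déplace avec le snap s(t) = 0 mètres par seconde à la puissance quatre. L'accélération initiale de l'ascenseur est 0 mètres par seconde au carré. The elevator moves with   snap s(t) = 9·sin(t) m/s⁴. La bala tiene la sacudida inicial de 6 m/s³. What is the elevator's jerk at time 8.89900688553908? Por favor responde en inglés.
We need to integrate our snap equation s(t) = 9·sin(t) 1 time. Finding the integral of s(t) and using j(0) = -9: j(t) = -9·cos(t). We have jerk j(t) = -9·cos(t). Substituting t = 8.89900688553908: j(8.89900688553908) = 7.78443490337431.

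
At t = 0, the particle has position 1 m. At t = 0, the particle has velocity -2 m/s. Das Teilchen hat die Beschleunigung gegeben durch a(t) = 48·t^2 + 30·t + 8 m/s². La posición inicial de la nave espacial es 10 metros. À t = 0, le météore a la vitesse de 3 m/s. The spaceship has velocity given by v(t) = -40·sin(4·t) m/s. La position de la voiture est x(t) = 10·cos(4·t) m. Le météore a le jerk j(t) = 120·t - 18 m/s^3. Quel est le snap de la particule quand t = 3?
Nous devons dériver notre équation de l'accélération a(t) = 48·t^2 + 30·t + 8 2 fois. La dérivée de l'accélération donne le jerk: j(t) = 96·t + 30. En dérivant le jerk, nous obtenons le snap: s(t) = 96. Nous avons le snap s(t) = 96. En substituant t = 3: s(3) = 96.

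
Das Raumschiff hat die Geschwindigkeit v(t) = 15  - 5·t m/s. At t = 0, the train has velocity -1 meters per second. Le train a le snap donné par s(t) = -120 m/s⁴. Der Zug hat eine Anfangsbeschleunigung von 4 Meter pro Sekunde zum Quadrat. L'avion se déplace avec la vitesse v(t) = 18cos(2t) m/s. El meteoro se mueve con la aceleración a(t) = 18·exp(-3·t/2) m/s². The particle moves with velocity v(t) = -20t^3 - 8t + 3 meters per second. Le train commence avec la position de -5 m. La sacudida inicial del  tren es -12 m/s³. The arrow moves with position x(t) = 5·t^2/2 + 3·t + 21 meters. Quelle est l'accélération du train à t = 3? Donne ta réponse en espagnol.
Partiendo del snap s(t) = -120, tomamos 2 integrales. La integral del snap, con j(0) = -12, da la sacudida: j(t) = -120·t - 12. La antiderivada de la sacudida es la aceleración. Usando a(0) = 4, obtenemos a(t) = -60·t^2 - 12·t + 4. Tenemos la aceleración a(t) = -60·t^2 - 12·t + 4. Sustituyendo t = 3: a(3) = -572.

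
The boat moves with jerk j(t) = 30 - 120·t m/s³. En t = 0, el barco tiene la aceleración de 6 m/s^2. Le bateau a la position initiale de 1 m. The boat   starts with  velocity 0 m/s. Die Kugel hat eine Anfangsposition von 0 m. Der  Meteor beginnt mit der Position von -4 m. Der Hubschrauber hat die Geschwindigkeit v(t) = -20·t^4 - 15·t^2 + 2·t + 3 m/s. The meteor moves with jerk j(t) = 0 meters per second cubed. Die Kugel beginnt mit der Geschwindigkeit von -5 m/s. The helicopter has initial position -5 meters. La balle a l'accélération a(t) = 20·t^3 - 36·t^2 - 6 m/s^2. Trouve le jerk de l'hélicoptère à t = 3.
Pour résoudre ceci, nous devons prendre 2 dérivées de notre équation de la vitesse v(t) = -20·t^4 - 15·t^2 + 2·t + 3. En dérivant la vitesse, nous obtenons l'accélération: a(t) = -80·t^3 - 30·t + 2. En prenant d/dt de a(t), nous trouvons j(t) = -240·t^2 - 30. De l'équation du jerk j(t) = -240·t^2 - 30, nous substituons t = 3 pour obtenir j = -2190.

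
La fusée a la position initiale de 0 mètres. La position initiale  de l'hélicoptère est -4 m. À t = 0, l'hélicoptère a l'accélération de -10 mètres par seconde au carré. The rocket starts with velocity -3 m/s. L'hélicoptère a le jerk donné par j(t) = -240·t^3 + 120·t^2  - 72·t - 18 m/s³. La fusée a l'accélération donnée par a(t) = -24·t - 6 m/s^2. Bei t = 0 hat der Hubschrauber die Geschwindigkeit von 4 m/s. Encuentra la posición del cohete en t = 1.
Necesitamos integrar nuestra ecuación de la aceleración a(t) = -24·t - 6 2 veces. Integrando la aceleración y usando la condición inicial v(0) = -3, obtenemos v(t) = -12·t^2 - 6·t - 3. La antiderivada de la velocidad es la posición. Usando x(0) = 0, obtenemos x(t) = -4·t^3 - 3·t^2 - 3·t. Usando x(t) = -4·t^3 - 3·t^2 - 3·t y sustituyendo t = 1, encontramos x = -10.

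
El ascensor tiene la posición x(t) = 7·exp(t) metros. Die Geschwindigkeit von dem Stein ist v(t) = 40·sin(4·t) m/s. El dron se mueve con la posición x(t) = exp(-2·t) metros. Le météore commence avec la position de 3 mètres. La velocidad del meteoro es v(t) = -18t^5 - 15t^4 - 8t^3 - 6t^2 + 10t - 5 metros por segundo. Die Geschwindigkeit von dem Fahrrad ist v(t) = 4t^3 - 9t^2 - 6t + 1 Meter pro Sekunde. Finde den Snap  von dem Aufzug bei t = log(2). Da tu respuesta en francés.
Nous devons dériver notre équation de la position x(t) = 7·exp(t) 4 fois. La dérivée de la position donne la vitesse: v(t) = 7·exp(t). La dérivée de la vitesse donne l'accélération: a(t) = 7·exp(t). La dérivée de l'accélération donne le jerk: j(t) = 7·exp(t). En dérivant le jerk, nous obtenons le snap: s(t) = 7·exp(t). En utilisant s(t) = 7·exp(t) et en substituant t = log(2), nous trouvons s = 14.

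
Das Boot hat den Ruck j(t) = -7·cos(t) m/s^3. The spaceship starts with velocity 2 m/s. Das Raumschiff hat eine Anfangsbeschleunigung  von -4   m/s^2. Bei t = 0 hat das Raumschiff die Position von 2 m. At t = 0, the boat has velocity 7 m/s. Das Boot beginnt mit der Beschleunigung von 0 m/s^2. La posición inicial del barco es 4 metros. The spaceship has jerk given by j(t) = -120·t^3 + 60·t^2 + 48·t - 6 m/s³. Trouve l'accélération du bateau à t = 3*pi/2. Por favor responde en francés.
Nous devons trouver la primitive de notre équation du jerk j(t) = -7·cos(t) 1 fois. En intégrant le jerk et en utilisant la condition initiale a(0) = 0, nous obtenons a(t) = -7·sin(t). Nous avons l'accélération a(t) = -7·sin(t). En substituant t = 3*pi/2: a(3*pi/2) = 7.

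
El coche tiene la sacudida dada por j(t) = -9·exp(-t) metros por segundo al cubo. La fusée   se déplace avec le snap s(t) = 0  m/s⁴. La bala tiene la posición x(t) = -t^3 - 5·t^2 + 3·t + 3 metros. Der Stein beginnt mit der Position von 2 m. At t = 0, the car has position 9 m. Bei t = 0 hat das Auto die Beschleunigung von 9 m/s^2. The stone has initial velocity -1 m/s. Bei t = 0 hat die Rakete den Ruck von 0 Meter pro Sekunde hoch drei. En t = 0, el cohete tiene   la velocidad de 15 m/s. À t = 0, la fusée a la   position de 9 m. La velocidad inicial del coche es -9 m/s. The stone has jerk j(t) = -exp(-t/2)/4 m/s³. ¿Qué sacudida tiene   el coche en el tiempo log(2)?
De la ecuación de la sacudida j(t) = -9·exp(-t), sustituimos t = log(2) para obtener j = -9/2.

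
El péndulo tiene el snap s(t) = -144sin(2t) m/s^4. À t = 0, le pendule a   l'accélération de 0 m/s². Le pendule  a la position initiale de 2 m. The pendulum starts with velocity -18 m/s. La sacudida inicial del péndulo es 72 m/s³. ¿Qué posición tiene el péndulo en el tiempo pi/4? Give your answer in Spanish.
Necesitamos integrar nuestra ecuación del snap s(t) = -144·sin(2·t) 4 veces. Tomando ∫s(t)dt y aplicando j(0) = 72, encontramos j(t) = 72·cos(2·t). Tomando ∫j(t)dt y aplicando a(0) = 0, encontramos a(t) = 36·sin(2·t). Integrando la aceleración y usando la condición inicial v(0) = -18, obtenemos v(t) = -18·cos(2·t). Integrando la velocidad y usando la condición inicial x(0) = 2, obtenemos x(t) = 2 - 9·sin(2·t). Usando x(t) = 2 - 9·sin(2·t) y sustituyendo t = pi/4, encontramos x = -7.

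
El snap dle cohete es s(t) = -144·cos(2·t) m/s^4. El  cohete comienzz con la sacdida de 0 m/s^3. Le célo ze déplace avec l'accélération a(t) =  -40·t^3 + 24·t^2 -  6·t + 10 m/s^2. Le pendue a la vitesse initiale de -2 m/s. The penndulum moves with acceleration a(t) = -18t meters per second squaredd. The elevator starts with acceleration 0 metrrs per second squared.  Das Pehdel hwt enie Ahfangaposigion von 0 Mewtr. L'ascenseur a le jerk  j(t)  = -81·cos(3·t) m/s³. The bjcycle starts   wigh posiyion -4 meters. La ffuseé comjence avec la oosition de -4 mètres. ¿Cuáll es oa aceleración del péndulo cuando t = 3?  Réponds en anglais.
We have acceleration a(t) = -18·t. Substituting t = 3: a(3) = -54.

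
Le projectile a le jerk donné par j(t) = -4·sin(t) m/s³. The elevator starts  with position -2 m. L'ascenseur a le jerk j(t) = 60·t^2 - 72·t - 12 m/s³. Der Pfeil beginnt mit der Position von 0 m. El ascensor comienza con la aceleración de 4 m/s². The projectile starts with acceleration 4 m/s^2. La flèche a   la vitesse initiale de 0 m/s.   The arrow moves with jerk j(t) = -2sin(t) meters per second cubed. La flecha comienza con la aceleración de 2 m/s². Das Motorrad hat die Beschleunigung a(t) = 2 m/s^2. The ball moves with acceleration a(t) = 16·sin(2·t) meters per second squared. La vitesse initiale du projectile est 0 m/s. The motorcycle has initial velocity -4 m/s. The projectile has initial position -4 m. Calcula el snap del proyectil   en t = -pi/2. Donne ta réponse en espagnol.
Partiendo de la sacudida j(t) = -4·sin(t), tomamos 1 derivada. Derivando la sacudida, obtenemos el snap: s(t) = -4·cos(t). Usando s(t) = -4·cos(t) y sustituyendo t = -pi/2, encontramos s = 0.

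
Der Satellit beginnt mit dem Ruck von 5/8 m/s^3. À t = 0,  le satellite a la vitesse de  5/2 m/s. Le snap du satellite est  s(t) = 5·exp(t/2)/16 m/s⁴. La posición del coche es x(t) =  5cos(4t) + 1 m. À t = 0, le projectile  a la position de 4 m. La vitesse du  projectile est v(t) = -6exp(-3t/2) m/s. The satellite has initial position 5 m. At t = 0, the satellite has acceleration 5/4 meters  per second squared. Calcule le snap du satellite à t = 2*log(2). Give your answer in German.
Wir haben den Snap s(t) = 5·exp(t/2)/16. Durch Einsetzen von t = 2*log(2): s(2*log(2)) = 5/8.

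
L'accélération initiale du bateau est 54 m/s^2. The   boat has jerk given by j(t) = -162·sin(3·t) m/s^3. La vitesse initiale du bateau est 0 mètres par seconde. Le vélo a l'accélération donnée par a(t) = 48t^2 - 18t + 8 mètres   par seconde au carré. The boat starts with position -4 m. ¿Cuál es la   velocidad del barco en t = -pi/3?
Necesitamos integrar nuestra ecuación de la sacudida j(t) = -162·sin(3·t) 2 veces. La antiderivada de la sacudida, con a(0) = 54, da la aceleración: a(t) = 54·cos(3·t). La integral de la aceleración, con v(0) = 0, da la velocidad: v(t) = 18·sin(3·t). Usando v(t) = 18·sin(3·t) y sustituyendo t = -pi/3, encontramos v = 0.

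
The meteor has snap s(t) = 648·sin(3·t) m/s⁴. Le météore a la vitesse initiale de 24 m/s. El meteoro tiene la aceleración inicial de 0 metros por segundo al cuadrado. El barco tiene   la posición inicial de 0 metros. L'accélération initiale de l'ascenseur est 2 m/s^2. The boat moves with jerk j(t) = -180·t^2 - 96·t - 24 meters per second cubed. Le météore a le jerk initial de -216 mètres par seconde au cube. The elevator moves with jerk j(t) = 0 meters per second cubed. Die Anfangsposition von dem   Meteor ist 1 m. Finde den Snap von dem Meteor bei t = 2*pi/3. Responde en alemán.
Mit s(t) = 648·sin(3·t) und Einsetzen von t = 2*pi/3, finden wir s = 0.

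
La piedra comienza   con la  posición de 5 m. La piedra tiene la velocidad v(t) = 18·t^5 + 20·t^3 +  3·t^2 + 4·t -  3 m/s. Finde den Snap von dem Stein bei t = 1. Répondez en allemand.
Ausgehend von der Geschwindigkeit v(t) = 18·t^5 + 20·t^3 + 3·t^2 + 4·t - 3, nehmen wir 3 Ableitungen. Mit d/dt von v(t) finden wir a(t) = 90·t^4 + 60·t^2 + 6·t + 4. Mit d/dt von a(t) finden wir j(t) = 360·t^3 + 120·t + 6. Die Ableitung von dem Ruck ergibt den Snap: s(t) = 1080·t^2 + 120. Aus der Gleichung für den Snap s(t) = 1080·t^2 + 120, setzen wir t = 1 ein und erhalten s = 1200.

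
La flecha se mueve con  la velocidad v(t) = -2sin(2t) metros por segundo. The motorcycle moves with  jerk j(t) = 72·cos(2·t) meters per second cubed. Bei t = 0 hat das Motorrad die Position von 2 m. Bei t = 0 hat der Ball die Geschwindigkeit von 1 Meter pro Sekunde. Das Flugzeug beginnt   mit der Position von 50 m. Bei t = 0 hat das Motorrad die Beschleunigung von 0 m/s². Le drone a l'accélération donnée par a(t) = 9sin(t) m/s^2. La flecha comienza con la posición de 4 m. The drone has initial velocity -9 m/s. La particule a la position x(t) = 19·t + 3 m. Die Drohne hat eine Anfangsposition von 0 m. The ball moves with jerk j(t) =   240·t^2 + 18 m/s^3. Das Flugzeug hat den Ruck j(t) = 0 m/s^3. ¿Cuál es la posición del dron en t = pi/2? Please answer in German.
Ausgehend von der Beschleunigung a(t) = 9·sin(t), nehmen wir 2 Stammfunktionen. Die Stammfunktion von der Beschleunigung ist die Geschwindigkeit. Mit v(0) = -9 erhalten wir v(t) = -9·cos(t). Durch Integration von der Geschwindigkeit und Verwendung der Anfangsbedingung x(0) = 0, erhalten wir x(t) = -9·sin(t). Wir haben die Position x(t) = -9·sin(t). Durch Einsetzen von t = pi/2: x(pi/2) = -9.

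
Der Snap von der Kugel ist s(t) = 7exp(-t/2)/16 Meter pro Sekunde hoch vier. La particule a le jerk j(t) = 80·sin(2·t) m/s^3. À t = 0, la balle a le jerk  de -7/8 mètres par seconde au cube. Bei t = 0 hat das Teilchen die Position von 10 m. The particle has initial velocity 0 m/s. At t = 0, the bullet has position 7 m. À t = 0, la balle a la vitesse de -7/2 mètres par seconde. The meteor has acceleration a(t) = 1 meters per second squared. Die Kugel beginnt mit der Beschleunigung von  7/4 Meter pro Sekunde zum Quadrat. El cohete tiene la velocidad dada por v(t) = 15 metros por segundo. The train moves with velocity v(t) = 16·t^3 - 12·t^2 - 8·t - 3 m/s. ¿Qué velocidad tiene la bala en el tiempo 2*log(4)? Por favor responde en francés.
Nous devons trouver l'intégrale de notre équation du snap s(t) = 7·exp(-t/2)/16 3 fois. La primitive du snap, avec j(0) = -7/8, donne le jerk: j(t) = -7·exp(-t/2)/8. L'intégrale du jerk est l'accélération. En utilisant a(0) = 7/4, nous obtenons a(t) = 7·exp(-t/2)/4. En intégrant l'accélération et en utilisant la condition initiale v(0) = -7/2, nous obtenons v(t) = -7·exp(-t/2)/2. En utilisant v(t) = -7·exp(-t/2)/2 et en substituant t = 2*log(4), nous trouvons v = -7/8.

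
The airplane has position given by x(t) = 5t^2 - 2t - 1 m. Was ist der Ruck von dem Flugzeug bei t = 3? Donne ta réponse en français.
Nous devons dériver notre équation de la position x(t) = 5·t^2 - 2·t - 1 3 fois. En dérivant la position, nous obtenons la vitesse: v(t) = 10·t - 2. En dérivant la vitesse, nous obtenons l'accélération: a(t) = 10. En dérivant l'accélération, nous obtenons le jerk: j(t) = 0. De l'équation du jerk j(t) = 0, nous substituons t = 3 pour obtenir j = 0.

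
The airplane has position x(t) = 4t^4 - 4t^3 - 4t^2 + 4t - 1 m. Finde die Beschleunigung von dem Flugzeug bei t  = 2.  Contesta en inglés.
Starting from position x(t) = 4·t^4 - 4·t^3 - 4·t^2 + 4·t - 1, we take 2 derivatives. Differentiating position, we get velocity: v(t) = 16·t^3 - 12·t^2 - 8·t + 4. Taking d/dt of v(t), we find a(t) = 48·t^2 - 24·t - 8. We have acceleration a(t) = 48·t^2 - 24·t - 8. Substituting t = 2: a(2) = 136.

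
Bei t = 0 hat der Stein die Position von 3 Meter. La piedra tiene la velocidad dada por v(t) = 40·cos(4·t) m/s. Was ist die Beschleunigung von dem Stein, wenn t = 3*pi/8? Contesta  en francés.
Nous devons dériver notre équation de la vitesse v(t) = 40·cos(4·t) 1 fois. En dérivant la vitesse, nous obtenons l'accélération: a(t) = -160·sin(4·t). Nous avons l'accélération a(t) = -160·sin(4·t). En substituant t = 3*pi/8: a(3*pi/8) = 160.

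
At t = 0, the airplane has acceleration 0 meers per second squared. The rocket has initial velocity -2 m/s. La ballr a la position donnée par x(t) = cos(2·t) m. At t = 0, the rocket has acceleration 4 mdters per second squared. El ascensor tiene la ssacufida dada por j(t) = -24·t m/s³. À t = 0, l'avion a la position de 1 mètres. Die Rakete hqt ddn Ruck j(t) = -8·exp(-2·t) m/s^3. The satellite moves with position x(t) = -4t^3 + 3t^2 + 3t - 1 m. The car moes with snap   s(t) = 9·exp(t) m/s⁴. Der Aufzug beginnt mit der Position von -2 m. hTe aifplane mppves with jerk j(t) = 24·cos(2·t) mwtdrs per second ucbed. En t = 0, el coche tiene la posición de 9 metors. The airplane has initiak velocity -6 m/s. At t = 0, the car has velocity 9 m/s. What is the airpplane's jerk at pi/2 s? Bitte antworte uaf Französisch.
Nous avons le jerk j(t) = 24·cos(2·t). En substituant t = pi/2: j(pi/2) = -24.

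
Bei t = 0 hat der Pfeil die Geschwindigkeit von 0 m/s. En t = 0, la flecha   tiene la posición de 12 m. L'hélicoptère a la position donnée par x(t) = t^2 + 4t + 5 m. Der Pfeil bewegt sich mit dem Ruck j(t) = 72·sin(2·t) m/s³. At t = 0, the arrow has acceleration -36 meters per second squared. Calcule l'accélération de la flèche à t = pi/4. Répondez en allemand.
Ausgehend von dem Ruck j(t) = 72·sin(2·t), nehmen wir 1 Stammfunktion. Mit ∫j(t)dt und Anwendung von a(0) = -36, finden wir a(t) = -36·cos(2·t). Aus der Gleichung für die Beschleunigung a(t) = -36·cos(2·t), setzen wir t = pi/4 ein und erhalten a = 0.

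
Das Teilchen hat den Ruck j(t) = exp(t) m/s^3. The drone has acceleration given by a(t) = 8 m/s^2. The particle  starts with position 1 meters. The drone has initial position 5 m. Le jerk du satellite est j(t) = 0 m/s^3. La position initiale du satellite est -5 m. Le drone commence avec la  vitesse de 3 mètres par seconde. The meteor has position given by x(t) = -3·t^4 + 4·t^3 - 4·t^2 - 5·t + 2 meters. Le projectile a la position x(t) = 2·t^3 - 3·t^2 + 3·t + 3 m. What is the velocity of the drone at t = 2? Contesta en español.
Partiendo de la aceleración a(t) = 8, tomamos 1 integral. La integral de la aceleración, con v(0) = 3, da la velocidad: v(t) = 8·t + 3. Usando v(t) = 8·t + 3 y sustituyendo t = 2, encontramos v = 19.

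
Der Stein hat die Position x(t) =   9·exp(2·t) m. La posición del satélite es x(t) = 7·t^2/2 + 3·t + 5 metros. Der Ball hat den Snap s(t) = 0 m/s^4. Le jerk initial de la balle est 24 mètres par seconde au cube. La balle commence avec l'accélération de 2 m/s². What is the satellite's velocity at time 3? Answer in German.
Um dies zu lösen, müssen wir 1 Ableitung unserer Gleichung für die Position x(t) = 7·t^2/2 + 3·t + 5 nehmen. Durch Ableiten von der Position erhalten wir die Geschwindigkeit: v(t) = 7·t + 3. Wir haben die Geschwindigkeit v(t) = 7·t + 3. Durch Einsetzen von t = 3: v(3) = 24.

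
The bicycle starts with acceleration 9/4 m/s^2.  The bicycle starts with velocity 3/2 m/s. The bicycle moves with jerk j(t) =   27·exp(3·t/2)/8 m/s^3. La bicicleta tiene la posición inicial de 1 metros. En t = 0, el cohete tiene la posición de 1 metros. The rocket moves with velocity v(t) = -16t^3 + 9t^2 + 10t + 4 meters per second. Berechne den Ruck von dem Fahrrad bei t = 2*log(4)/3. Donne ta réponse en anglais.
From the given jerk equation j(t) = 27·exp(3·t/2)/8, we substitute t = 2*log(4)/3 to get j = 27/2.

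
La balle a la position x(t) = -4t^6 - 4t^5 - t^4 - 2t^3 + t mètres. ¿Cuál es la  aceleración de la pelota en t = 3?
Partiendo de la posición x(t) = -4·t^6 - 4·t^5 - t^4 - 2·t^3 + t, tomamos 2 derivadas. La derivada de la posición da la velocidad: v(t) = -24·t^5 - 20·t^4 - 4·t^3 - 6·t^2 + 1. Tomando d/dt de v(t), encontramos a(t) = -120·t^4 - 80·t^3 - 12·t^2 - 12·t. Tenemos la aceleración a(t) = -120·t^4 - 80·t^3 - 12·t^2 - 12·t. Sustituyendo t = 3: a(3) = -12024.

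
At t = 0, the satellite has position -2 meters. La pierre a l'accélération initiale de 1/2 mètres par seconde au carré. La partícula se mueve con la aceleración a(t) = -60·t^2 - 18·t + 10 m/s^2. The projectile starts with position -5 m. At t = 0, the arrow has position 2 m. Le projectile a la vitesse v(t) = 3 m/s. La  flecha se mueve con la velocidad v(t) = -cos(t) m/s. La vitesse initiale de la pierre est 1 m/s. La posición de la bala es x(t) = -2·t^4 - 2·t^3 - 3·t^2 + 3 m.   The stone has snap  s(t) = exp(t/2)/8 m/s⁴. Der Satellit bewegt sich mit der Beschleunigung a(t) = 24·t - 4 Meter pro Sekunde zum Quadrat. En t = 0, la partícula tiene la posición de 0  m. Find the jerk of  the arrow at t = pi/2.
Starting from velocity v(t) = -cos(t), we take 2 derivatives. The derivative of velocity gives acceleration: a(t) = sin(t). Taking d/dt of a(t), we find j(t) = cos(t). From the given jerk equation j(t) = cos(t), we substitute t = pi/2 to get j = 0.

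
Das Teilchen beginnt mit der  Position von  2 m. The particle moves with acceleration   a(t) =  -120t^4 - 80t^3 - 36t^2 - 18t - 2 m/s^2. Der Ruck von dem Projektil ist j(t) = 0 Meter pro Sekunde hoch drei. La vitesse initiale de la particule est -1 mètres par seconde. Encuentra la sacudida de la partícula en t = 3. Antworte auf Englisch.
We must differentiate our acceleration equation a(t) = -120·t^4 - 80·t^3 - 36·t^2 - 18·t - 2 1 time. Differentiating acceleration, we get jerk: j(t) = -480·t^3 - 240·t^2 - 72·t - 18. We have jerk j(t) = -480·t^3 - 240·t^2 - 72·t - 18. Substituting t = 3: j(3) = -15354.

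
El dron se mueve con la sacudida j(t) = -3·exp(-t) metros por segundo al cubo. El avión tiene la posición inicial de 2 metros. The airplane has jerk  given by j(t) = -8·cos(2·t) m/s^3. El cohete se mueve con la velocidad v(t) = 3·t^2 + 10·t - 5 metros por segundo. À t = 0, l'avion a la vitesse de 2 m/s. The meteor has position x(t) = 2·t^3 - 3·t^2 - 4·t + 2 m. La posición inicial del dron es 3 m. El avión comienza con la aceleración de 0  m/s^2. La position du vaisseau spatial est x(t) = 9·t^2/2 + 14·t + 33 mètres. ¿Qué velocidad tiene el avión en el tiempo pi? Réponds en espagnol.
Partiendo de la sacudida j(t) = -8·cos(2·t), tomamos 2 integrales. La integral de la sacudida, con a(0) = 0, da la aceleración: a(t) = -4·sin(2·t). Integrando la aceleración y usando la condición inicial v(0) = 2, obtenemos v(t) = 2·cos(2·t). De la ecuación de la velocidad v(t) = 2·cos(2·t), sustituimos t = pi para obtener v = 2.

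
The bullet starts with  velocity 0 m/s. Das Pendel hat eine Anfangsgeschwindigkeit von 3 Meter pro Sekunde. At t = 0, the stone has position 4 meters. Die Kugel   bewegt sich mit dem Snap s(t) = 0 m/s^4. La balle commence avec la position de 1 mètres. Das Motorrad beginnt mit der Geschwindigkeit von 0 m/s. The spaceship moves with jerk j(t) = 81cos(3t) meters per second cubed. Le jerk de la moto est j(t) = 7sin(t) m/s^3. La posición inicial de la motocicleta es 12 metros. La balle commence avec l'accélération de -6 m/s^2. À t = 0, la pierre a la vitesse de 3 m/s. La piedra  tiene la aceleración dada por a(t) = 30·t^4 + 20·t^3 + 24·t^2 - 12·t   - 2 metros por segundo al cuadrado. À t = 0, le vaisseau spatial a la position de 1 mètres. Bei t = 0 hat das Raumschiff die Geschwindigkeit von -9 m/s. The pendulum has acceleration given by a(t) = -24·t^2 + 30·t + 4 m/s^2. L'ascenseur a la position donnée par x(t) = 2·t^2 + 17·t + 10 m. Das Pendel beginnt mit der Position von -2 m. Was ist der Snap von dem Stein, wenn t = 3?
Um dies zu lösen, müssen wir 2 Ableitungen unserer Gleichung für die Beschleunigung a(t) = 30·t^4 + 20·t^3 + 24·t^2 - 12·t - 2 nehmen. Die Ableitung von der Beschleunigung ergibt den Ruck: j(t) = 120·t^3 + 60·t^2 + 48·t - 12. Mit d/dt von j(t) finden wir s(t) = 360·t^2 + 120·t + 48. Mit s(t) = 360·t^2 + 120·t + 48 und Einsetzen von t = 3, finden wir s = 3648.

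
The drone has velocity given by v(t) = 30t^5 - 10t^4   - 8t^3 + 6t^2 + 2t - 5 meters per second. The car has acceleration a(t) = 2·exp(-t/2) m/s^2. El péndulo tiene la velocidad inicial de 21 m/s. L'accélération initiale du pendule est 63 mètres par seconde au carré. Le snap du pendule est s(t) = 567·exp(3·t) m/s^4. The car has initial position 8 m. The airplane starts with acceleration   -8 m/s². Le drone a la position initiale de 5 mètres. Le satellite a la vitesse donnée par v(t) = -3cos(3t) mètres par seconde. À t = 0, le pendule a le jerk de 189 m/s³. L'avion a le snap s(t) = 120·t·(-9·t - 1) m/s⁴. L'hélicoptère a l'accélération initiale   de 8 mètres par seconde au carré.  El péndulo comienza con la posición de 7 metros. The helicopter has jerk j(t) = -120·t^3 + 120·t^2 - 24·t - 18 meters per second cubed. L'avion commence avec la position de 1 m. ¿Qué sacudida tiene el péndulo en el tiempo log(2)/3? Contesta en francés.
Nous devons intégrer notre équation du snap s(t) = 567·exp(3·t) 1 fois. En prenant ∫s(t)dt et en appliquant j(0) = 189, nous trouvons j(t) = 189·exp(3·t). De l'équation du jerk j(t) = 189·exp(3·t), nous substituons t = log(2)/3 pour obtenir j = 378.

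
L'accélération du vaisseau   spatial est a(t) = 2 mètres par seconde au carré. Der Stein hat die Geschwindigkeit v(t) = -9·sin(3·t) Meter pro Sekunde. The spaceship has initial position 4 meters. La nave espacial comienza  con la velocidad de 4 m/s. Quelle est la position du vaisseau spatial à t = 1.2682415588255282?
En partant de l'accélération a(t) = 2, nous prenons 2 intégrales. La primitive de l'accélération est la vitesse. En utilisant v(0) = 4, nous obtenons v(t) = 2·t + 4. La primitive de la vitesse, avec x(0) = 4, donne la position: x(t) = t^2 + 4·t + 4. Nous avons la position x(t) = t^2 + 4·t + 4. En substituant t = 1.2682415588255282: x(1.2682415588255282) = 10.6814028868343.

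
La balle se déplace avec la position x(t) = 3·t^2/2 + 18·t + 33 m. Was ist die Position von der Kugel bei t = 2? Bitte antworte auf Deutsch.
Aus der Gleichung für die Position x(t) = 3·t^2/2 + 18·t + 33, setzen wir t = 2 ein und erhalten x = 75.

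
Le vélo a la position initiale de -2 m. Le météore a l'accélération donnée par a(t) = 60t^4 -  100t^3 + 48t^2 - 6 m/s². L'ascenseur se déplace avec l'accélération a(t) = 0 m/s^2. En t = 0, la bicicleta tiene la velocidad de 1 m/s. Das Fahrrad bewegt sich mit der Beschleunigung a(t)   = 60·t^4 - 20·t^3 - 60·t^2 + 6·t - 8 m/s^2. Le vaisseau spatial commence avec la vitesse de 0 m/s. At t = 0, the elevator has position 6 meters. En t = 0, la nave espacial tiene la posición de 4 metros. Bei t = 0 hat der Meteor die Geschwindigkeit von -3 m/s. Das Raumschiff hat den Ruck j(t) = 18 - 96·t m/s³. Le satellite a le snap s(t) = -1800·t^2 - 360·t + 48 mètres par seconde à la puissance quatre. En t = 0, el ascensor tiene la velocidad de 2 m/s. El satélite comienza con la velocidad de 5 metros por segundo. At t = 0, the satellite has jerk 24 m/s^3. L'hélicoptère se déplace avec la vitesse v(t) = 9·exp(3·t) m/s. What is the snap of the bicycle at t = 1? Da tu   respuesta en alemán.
Um dies zu lösen, müssen wir 2 Ableitungen unserer Gleichung für die Beschleunigung a(t) = 60·t^4 - 20·t^3 - 60·t^2 + 6·t - 8 nehmen. Durch Ableiten von der Beschleunigung erhalten wir den Ruck: j(t) = 240·t^3 - 60·t^2 - 120·t + 6. Die Ableitung von dem Ruck ergibt den Snap: s(t) = 720·t^2 - 120·t - 120. Aus der Gleichung für den Snap s(t) = 720·t^2 - 120·t - 120, setzen wir t = 1 ein und erhalten s = 480.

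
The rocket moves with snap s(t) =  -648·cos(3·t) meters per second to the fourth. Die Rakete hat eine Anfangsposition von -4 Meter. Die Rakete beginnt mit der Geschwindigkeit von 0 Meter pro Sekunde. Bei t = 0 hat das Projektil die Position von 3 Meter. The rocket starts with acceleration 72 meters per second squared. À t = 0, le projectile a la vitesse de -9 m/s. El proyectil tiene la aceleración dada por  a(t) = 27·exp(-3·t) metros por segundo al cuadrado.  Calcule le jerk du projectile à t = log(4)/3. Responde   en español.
Partiendo de la aceleración a(t) = 27·exp(-3·t), tomamos 1 derivada. Tomando d/dt de a(t), encontramos j(t) = -81·exp(-3·t). Usando j(t) = -81·exp(-3·t) y sustituyendo t = log(4)/3, encontramos j = -81/4.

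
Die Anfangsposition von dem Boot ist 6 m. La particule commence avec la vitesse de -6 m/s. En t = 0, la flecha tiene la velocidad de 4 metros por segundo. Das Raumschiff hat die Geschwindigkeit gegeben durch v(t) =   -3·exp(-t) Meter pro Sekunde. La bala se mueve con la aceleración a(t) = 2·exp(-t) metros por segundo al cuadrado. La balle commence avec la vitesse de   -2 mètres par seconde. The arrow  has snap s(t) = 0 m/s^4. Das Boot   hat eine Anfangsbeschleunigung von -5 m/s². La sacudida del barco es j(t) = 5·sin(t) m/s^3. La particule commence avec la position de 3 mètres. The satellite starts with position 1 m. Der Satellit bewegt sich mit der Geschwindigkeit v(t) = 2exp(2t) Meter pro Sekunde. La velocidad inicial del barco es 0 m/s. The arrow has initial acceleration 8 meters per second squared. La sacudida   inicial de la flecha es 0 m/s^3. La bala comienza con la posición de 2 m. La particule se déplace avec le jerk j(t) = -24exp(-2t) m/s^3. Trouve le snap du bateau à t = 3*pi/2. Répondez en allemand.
Wir müssen unsere Gleichung für den Ruck j(t) = 5·sin(t) 1-mal ableiten. Die Ableitung von dem Ruck ergibt den Snap: s(t) = 5·cos(t). Aus der Gleichung für den Snap s(t) = 5·cos(t), setzen wir t = 3*pi/2 ein und erhalten s = 0.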